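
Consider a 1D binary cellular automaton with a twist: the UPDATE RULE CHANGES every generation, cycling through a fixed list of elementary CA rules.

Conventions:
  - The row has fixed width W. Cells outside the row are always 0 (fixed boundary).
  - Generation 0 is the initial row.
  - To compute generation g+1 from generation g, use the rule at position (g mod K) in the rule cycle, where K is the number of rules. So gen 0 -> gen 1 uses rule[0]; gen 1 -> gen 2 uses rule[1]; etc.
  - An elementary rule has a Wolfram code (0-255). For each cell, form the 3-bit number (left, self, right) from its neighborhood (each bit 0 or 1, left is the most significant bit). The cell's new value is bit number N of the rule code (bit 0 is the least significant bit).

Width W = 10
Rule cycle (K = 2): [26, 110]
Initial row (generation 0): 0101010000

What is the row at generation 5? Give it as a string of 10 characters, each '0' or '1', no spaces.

Gen 0: 0101010000
Gen 1 (rule 26): 1000001000
Gen 2 (rule 110): 1000011000
Gen 3 (rule 26): 0100110100
Gen 4 (rule 110): 1101111100
Gen 5 (rule 26): 1001000010

Answer: 1001000010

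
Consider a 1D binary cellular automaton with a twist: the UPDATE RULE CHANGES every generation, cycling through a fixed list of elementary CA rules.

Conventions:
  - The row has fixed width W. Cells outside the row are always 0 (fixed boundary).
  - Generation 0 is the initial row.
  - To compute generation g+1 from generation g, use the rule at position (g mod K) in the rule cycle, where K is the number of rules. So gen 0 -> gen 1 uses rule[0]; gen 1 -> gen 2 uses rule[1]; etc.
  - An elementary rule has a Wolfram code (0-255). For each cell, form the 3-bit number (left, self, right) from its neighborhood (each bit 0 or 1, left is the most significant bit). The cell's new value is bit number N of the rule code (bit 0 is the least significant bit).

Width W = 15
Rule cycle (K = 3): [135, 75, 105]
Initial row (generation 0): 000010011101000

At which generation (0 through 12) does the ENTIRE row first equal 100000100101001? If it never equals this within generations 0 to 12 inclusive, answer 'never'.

Gen 0: 000010011101000
Gen 1 (rule 135): 111110101001011
Gen 2 (rule 75): 100010000010011
Gen 3 (rule 105): 001000111000011
Gen 4 (rule 135): 111011010011100
Gen 5 (rule 75): 101011000110101
Gen 6 (rule 105): 010111010111010
Gen 7 (rule 135): 110010010010010
Gen 8 (rule 75): 110100100100100
Gen 9 (rule 105): 111000000000001
Gen 10 (rule 135): 010011111111111
Gen 11 (rule 75): 100110000000001
Gen 12 (rule 105): 000110111111100

Answer: never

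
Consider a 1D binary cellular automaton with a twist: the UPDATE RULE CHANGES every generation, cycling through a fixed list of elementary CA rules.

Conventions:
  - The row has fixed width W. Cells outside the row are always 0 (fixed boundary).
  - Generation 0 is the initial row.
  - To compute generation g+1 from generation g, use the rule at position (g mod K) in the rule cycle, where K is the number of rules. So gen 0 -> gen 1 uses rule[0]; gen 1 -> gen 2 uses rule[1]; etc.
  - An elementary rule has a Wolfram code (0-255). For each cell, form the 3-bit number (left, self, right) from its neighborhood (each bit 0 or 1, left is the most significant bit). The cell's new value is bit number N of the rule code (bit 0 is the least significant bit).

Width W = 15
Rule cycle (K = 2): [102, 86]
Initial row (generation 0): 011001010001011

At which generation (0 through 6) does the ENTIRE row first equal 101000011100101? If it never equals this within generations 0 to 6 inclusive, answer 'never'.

Answer: 2

Derivation:
Gen 0: 011001010001011
Gen 1 (rule 102): 101011110011101
Gen 2 (rule 86): 101000011100101
Gen 3 (rule 102): 111000100101111
Gen 4 (rule 86): 001101111100001
Gen 5 (rule 102): 010110000100011
Gen 6 (rule 86): 110011001110101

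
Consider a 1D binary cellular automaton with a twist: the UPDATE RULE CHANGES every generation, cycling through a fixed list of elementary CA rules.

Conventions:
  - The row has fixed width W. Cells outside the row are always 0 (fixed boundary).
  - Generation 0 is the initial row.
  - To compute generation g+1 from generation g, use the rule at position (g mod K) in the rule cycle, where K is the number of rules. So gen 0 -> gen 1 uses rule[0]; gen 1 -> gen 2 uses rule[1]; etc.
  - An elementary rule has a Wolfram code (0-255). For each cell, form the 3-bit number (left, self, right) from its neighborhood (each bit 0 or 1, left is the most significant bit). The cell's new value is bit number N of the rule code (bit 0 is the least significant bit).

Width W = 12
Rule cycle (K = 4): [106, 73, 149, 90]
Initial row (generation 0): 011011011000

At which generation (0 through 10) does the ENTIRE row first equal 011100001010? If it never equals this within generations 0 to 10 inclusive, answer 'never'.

Gen 0: 011011011000
Gen 1 (rule 106): 111111111000
Gen 2 (rule 73): 100000001011
Gen 3 (rule 149): 111111101000
Gen 4 (rule 90): 100000100100
Gen 5 (rule 106): 000001001000
Gen 6 (rule 73): 111100000011
Gen 7 (rule 149): 011011111000
Gen 8 (rule 90): 111010001100
Gen 9 (rule 106): 101100011100
Gen 10 (rule 73): 001101010101

Answer: never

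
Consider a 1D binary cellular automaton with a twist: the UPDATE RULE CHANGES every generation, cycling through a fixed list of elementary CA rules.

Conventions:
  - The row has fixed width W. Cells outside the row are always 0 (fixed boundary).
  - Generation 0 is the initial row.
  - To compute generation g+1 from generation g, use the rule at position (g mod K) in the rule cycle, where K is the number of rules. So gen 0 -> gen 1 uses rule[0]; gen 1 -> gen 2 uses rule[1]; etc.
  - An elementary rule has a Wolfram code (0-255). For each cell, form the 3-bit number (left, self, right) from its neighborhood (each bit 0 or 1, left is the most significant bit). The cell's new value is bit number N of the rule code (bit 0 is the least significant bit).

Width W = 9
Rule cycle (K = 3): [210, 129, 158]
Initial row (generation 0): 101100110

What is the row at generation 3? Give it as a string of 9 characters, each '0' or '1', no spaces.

Answer: 101111000

Derivation:
Gen 0: 101100110
Gen 1 (rule 210): 000111011
Gen 2 (rule 129): 110010000
Gen 3 (rule 158): 101111000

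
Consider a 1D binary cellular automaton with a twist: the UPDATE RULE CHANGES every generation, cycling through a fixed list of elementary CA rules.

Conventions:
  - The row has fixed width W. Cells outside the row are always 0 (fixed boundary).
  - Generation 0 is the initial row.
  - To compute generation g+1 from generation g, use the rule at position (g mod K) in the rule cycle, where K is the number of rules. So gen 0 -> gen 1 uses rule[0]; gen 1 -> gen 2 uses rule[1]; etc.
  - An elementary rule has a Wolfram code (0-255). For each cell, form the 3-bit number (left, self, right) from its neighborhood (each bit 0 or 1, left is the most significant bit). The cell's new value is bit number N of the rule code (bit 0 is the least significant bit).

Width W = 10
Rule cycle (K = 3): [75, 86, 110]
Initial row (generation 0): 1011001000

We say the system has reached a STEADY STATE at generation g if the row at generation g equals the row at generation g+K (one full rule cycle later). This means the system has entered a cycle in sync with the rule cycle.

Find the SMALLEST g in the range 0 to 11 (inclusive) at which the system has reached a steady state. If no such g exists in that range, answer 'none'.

Gen 0: 1011001000
Gen 1 (rule 75): 0011010011
Gen 2 (rule 86): 0101011101
Gen 3 (rule 110): 1111110111
Gen 4 (rule 75): 1000010101
Gen 5 (rule 86): 1100110101
Gen 6 (rule 110): 1101111111
Gen 7 (rule 75): 1101000001
Gen 8 (rule 86): 0101100011
Gen 9 (rule 110): 1111100111
Gen 10 (rule 75): 1000101101
Gen 11 (rule 86): 1101100101
Gen 12 (rule 110): 1111101111
Gen 13 (rule 75): 1000101001
Gen 14 (rule 86): 1101101111

Answer: none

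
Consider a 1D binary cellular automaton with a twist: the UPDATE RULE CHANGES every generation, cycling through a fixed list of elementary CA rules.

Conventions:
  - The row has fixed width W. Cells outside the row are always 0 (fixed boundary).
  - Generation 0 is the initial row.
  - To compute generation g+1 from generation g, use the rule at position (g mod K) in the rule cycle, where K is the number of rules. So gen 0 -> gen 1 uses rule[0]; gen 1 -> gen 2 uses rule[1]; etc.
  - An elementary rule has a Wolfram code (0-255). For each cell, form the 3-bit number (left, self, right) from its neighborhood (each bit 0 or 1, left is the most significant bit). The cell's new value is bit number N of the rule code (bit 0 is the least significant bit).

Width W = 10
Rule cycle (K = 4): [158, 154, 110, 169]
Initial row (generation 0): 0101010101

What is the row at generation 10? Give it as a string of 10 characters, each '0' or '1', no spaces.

Answer: 1111011000

Derivation:
Gen 0: 0101010101
Gen 1 (rule 158): 1101010101
Gen 2 (rule 154): 1000000000
Gen 3 (rule 110): 1000000000
Gen 4 (rule 169): 0011111111
Gen 5 (rule 158): 0111111110
Gen 6 (rule 154): 1111111101
Gen 7 (rule 110): 1000000111
Gen 8 (rule 169): 0011110110
Gen 9 (rule 158): 0111100101
Gen 10 (rule 154): 1111011000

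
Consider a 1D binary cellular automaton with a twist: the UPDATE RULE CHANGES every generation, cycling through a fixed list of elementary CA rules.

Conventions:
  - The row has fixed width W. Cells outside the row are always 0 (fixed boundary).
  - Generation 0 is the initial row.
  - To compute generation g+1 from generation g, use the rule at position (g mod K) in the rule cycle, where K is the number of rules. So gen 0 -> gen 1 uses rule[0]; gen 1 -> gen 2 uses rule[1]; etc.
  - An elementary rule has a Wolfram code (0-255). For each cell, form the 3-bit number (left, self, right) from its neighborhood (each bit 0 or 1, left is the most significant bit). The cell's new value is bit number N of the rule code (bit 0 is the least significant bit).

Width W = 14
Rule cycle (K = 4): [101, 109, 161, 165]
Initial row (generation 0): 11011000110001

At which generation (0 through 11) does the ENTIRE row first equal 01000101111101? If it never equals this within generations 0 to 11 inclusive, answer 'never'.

Answer: never

Derivation:
Gen 0: 11011000110001
Gen 1 (rule 101): 01101010010101
Gen 2 (rule 109): 01111110011111
Gen 3 (rule 161): 00111100001110
Gen 4 (rule 165): 10011001100100
Gen 5 (rule 101): 10001000100101
Gen 6 (rule 109): 10101010100111
Gen 7 (rule 161): 01010101000010
Gen 8 (rule 165): 01111111011010
Gen 9 (rule 101): 00000001101110
Gen 10 (rule 109): 11111101111010
Gen 11 (rule 161): 01111010110100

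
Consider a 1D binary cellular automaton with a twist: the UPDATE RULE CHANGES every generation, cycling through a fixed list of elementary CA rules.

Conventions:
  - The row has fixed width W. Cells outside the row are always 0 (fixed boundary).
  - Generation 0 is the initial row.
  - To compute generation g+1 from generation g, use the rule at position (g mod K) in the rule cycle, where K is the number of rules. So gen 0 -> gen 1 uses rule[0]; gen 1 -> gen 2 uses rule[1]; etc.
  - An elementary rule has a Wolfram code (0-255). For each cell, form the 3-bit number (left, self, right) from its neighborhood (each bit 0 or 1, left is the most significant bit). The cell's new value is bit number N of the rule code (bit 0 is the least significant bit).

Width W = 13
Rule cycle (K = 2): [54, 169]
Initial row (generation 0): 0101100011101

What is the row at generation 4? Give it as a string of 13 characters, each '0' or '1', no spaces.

Gen 0: 0101100011101
Gen 1 (rule 54): 1110010100011
Gen 2 (rule 169): 1100001001010
Gen 3 (rule 54): 0010011111111
Gen 4 (rule 169): 1000011111110

Answer: 1000011111110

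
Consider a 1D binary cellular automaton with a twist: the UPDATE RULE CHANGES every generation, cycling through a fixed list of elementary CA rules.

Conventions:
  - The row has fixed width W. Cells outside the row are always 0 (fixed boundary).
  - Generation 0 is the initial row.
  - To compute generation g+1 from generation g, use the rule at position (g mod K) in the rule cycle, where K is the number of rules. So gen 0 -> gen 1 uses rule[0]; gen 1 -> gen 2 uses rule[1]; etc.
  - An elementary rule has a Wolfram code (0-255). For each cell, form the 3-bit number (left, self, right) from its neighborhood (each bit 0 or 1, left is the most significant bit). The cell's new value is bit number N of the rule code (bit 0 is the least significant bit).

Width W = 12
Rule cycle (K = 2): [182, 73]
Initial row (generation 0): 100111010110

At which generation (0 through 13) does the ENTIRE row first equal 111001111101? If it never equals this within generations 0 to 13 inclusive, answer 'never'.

Answer: never

Derivation:
Gen 0: 100111010110
Gen 1 (rule 182): 111010111001
Gen 2 (rule 73): 101000101000
Gen 3 (rule 182): 111101111100
Gen 4 (rule 73): 100101000101
Gen 5 (rule 182): 111111101111
Gen 6 (rule 73): 100000101001
Gen 7 (rule 182): 110001111111
Gen 8 (rule 73): 110101000001
Gen 9 (rule 182): 001111100011
Gen 10 (rule 73): 101000101011
Gen 11 (rule 182): 111101111100
Gen 12 (rule 73): 100101000101
Gen 13 (rule 182): 111111101111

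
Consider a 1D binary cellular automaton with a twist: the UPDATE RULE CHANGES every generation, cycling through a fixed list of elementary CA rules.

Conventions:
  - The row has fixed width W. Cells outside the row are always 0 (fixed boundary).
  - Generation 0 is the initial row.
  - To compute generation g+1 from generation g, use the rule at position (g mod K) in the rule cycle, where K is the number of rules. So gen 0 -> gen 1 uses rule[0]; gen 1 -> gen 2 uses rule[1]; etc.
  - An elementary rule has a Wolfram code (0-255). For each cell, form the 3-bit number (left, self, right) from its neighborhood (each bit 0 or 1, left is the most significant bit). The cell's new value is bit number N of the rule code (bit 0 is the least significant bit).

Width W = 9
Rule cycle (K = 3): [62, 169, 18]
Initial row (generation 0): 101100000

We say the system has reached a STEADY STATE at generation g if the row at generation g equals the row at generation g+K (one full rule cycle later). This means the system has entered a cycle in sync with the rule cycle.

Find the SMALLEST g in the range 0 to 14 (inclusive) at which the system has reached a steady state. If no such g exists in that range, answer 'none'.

Gen 0: 101100000
Gen 1 (rule 62): 111010000
Gen 2 (rule 169): 110100111
Gen 3 (rule 18): 000011000
Gen 4 (rule 62): 000110100
Gen 5 (rule 169): 110101001
Gen 6 (rule 18): 000000110
Gen 7 (rule 62): 000001101
Gen 8 (rule 169): 111101010
Gen 9 (rule 18): 000000001
Gen 10 (rule 62): 000000011
Gen 11 (rule 169): 111111010
Gen 12 (rule 18): 000000001
Gen 13 (rule 62): 000000011
Gen 14 (rule 169): 111111010
Gen 15 (rule 18): 000000001
Gen 16 (rule 62): 000000011
Gen 17 (rule 169): 111111010

Answer: 9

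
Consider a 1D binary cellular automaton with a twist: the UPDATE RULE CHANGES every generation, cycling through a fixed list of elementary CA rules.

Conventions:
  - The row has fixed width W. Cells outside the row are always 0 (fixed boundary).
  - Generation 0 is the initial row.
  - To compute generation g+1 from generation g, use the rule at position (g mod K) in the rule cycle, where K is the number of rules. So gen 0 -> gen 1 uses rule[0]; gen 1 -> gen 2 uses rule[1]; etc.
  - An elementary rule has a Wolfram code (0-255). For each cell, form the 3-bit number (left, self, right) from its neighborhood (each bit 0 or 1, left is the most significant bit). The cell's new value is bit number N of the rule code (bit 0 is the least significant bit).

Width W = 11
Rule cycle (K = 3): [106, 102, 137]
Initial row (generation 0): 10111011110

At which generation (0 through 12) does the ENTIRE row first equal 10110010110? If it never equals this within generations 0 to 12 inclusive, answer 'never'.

Answer: 2

Derivation:
Gen 0: 10111011110
Gen 1 (rule 106): 01101110010
Gen 2 (rule 102): 10110010110
Gen 3 (rule 137): 00100000100
Gen 4 (rule 106): 01000001000
Gen 5 (rule 102): 11000011000
Gen 6 (rule 137): 10011010011
Gen 7 (rule 106): 00111100111
Gen 8 (rule 102): 01000101001
Gen 9 (rule 137): 00010000000
Gen 10 (rule 106): 00100000000
Gen 11 (rule 102): 01100000000
Gen 12 (rule 137): 01001111111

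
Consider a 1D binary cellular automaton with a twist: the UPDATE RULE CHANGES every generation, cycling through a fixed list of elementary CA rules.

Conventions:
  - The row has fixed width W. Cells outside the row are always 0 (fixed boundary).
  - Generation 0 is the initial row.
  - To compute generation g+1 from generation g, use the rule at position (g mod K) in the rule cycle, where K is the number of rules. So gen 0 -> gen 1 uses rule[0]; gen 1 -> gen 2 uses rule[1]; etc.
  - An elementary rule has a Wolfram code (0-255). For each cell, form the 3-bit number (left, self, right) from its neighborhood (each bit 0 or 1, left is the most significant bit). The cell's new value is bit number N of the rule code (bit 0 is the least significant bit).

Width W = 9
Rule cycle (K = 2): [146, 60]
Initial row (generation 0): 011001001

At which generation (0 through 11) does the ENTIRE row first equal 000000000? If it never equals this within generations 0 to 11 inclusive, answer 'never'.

Answer: 3

Derivation:
Gen 0: 011001001
Gen 1 (rule 146): 100110110
Gen 2 (rule 60): 110101101
Gen 3 (rule 146): 000000000
Gen 4 (rule 60): 000000000
Gen 5 (rule 146): 000000000
Gen 6 (rule 60): 000000000
Gen 7 (rule 146): 000000000
Gen 8 (rule 60): 000000000
Gen 9 (rule 146): 000000000
Gen 10 (rule 60): 000000000
Gen 11 (rule 146): 000000000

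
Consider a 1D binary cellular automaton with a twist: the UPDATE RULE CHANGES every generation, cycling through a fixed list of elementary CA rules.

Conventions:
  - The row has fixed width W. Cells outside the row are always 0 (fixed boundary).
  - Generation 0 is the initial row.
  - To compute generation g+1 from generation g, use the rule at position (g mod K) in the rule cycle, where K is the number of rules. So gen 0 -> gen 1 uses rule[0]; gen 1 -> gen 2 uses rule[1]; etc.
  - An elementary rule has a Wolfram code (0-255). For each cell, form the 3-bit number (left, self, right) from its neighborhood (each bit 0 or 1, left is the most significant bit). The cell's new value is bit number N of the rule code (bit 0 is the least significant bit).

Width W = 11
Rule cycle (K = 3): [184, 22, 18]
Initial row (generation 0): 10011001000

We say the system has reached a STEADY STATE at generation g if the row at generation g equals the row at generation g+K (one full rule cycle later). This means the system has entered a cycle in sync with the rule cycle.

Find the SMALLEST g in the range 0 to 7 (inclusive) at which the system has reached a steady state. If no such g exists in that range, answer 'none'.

Gen 0: 10011001000
Gen 1 (rule 184): 01010100100
Gen 2 (rule 22): 11010111110
Gen 3 (rule 18): 00000000001
Gen 4 (rule 184): 00000000000
Gen 5 (rule 22): 00000000000
Gen 6 (rule 18): 00000000000
Gen 7 (rule 184): 00000000000
Gen 8 (rule 22): 00000000000
Gen 9 (rule 18): 00000000000
Gen 10 (rule 184): 00000000000

Answer: 4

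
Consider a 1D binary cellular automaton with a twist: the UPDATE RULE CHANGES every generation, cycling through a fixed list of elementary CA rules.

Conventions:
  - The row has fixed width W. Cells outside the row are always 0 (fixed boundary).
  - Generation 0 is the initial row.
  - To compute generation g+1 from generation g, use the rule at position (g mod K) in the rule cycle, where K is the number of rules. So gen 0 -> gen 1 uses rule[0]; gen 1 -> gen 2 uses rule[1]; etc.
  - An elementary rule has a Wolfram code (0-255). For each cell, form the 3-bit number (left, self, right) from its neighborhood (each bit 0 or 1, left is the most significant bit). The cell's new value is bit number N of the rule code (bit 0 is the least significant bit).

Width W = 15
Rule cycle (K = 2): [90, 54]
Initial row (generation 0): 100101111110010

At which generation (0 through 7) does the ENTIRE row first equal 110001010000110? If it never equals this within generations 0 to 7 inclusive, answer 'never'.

Gen 0: 100101111110010
Gen 1 (rule 90): 011001000011101
Gen 2 (rule 54): 100111100100011
Gen 3 (rule 90): 011100111010111
Gen 4 (rule 54): 100011000111000
Gen 5 (rule 90): 010111101101100
Gen 6 (rule 54): 111000010010010
Gen 7 (rule 90): 101100101101101

Answer: never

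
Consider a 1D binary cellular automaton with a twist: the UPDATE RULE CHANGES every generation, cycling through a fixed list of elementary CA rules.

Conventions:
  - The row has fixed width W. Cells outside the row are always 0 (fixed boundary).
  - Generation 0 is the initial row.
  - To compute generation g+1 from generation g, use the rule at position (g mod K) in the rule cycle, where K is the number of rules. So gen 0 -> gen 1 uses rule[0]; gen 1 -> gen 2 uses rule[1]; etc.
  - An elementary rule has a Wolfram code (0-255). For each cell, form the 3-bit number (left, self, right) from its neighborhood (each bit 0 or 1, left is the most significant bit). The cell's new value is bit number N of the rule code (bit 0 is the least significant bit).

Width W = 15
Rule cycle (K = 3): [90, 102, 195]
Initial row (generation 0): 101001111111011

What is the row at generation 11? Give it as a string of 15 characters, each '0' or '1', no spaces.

Answer: 001111111100111

Derivation:
Gen 0: 101001111111011
Gen 1 (rule 90): 000111000001011
Gen 2 (rule 102): 001001000011101
Gen 3 (rule 195): 110010011101100
Gen 4 (rule 90): 111101110101110
Gen 5 (rule 102): 000110011110010
Gen 6 (rule 195): 111010101110100
Gen 7 (rule 90): 101000001010010
Gen 8 (rule 102): 111000011110110
Gen 9 (rule 195): 011011101110010
Gen 10 (rule 90): 111010101011101
Gen 11 (rule 102): 001111111100111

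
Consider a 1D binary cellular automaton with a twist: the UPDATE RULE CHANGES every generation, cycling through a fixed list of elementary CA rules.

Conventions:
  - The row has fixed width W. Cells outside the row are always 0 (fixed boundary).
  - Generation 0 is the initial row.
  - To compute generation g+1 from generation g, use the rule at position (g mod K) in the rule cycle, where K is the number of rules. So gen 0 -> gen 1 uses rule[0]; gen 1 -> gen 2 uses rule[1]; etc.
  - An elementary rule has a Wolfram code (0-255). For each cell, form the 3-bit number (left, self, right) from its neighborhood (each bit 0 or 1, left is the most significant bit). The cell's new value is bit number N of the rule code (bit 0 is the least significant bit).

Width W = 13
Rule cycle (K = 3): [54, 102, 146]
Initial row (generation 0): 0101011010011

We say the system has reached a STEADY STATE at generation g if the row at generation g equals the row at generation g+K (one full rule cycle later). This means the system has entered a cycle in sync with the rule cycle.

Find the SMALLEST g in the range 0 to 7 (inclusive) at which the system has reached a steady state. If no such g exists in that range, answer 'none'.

Answer: none

Derivation:
Gen 0: 0101011010011
Gen 1 (rule 54): 1111100111100
Gen 2 (rule 102): 0000101000100
Gen 3 (rule 146): 0001000101010
Gen 4 (rule 54): 0011101111111
Gen 5 (rule 102): 0100110000001
Gen 6 (rule 146): 1011001000010
Gen 7 (rule 54): 1100111100111
Gen 8 (rule 102): 0101000101001
Gen 9 (rule 146): 1000101000110
Gen 10 (rule 54): 1101111101001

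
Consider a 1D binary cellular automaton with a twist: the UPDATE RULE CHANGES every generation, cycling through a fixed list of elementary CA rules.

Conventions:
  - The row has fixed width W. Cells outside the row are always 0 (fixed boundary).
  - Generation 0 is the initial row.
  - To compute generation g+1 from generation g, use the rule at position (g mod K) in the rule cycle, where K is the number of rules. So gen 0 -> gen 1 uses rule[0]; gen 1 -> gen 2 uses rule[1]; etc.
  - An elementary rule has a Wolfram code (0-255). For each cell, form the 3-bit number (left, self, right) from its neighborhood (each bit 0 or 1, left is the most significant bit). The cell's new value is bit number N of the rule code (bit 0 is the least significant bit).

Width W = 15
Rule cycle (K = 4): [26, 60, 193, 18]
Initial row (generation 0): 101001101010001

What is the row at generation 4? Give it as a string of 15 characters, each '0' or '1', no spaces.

Answer: 001000010011000

Derivation:
Gen 0: 101001101010001
Gen 1 (rule 26): 000111000001010
Gen 2 (rule 60): 000100100001111
Gen 3 (rule 193): 110000001100111
Gen 4 (rule 18): 001000010011000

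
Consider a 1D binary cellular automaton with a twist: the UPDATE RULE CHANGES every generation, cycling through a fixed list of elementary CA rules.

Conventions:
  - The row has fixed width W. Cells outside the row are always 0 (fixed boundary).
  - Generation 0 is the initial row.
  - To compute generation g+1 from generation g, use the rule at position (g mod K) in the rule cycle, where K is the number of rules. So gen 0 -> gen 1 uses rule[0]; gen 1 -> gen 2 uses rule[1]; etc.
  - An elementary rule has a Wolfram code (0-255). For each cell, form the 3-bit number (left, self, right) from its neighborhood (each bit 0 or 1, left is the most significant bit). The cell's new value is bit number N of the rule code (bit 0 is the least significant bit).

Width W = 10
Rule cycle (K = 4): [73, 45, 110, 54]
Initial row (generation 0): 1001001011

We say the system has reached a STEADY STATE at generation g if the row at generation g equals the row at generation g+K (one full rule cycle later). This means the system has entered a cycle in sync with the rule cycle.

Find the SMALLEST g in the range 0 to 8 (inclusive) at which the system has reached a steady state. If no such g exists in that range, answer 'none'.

Answer: none

Derivation:
Gen 0: 1001001011
Gen 1 (rule 73): 0000000011
Gen 2 (rule 45): 1111111010
Gen 3 (rule 110): 1000001110
Gen 4 (rule 54): 1100010001
Gen 5 (rule 73): 1101000100
Gen 6 (rule 45): 1011010101
Gen 7 (rule 110): 1111111111
Gen 8 (rule 54): 0000000000
Gen 9 (rule 73): 1111111111
Gen 10 (rule 45): 1000000000
Gen 11 (rule 110): 1000000000
Gen 12 (rule 54): 1100000000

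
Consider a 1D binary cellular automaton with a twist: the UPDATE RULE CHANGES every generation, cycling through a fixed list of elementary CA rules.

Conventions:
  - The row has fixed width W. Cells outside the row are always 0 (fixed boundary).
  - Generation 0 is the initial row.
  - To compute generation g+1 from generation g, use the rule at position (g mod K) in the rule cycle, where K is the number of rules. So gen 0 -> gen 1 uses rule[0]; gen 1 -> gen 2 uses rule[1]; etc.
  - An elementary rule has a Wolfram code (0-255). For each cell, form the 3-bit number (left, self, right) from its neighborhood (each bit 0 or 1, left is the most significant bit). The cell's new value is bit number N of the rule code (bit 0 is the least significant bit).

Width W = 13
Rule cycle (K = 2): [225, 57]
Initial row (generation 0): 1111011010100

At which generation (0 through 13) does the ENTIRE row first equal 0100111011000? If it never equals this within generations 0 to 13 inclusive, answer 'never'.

Gen 0: 1111011010100
Gen 1 (rule 225): 0111101101001
Gen 2 (rule 57): 0100011010100
Gen 3 (rule 225): 0001001101001
Gen 4 (rule 57): 1100101010100
Gen 5 (rule 225): 0100010101001
Gen 6 (rule 57): 0011001010100
Gen 7 (rule 225): 1001000101001
Gen 8 (rule 57): 0100110010100
Gen 9 (rule 225): 0000010001001
Gen 10 (rule 57): 1111001100100
Gen 11 (rule 225): 0111000100001
Gen 12 (rule 57): 0100110011100
Gen 13 (rule 225): 0000010001101

Answer: never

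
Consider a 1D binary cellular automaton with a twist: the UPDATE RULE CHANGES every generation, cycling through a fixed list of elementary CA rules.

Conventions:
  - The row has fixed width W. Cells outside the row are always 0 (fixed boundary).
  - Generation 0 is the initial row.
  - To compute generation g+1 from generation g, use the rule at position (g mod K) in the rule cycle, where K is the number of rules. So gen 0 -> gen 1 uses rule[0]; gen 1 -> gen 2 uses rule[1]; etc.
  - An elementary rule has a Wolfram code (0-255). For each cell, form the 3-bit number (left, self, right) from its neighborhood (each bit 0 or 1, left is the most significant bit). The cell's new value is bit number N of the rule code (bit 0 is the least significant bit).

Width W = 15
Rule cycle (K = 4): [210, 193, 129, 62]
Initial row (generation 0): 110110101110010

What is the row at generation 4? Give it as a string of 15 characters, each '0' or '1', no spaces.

Answer: 100001000011111

Derivation:
Gen 0: 110110101110010
Gen 1 (rule 210): 010010000111101
Gen 2 (rule 193): 000000110011100
Gen 3 (rule 129): 111110000001001
Gen 4 (rule 62): 100001000011111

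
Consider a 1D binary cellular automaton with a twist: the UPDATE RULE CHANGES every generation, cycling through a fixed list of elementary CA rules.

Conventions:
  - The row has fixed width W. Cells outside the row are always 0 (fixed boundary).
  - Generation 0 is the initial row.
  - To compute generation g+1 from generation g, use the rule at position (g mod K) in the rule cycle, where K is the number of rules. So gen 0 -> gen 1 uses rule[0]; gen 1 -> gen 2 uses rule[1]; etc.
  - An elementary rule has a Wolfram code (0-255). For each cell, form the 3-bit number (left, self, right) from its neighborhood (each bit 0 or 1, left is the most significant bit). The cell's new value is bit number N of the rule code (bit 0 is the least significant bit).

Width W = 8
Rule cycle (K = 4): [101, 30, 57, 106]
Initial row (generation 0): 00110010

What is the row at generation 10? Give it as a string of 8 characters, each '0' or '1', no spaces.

Answer: 11010001

Derivation:
Gen 0: 00110010
Gen 1 (rule 101): 10010010
Gen 2 (rule 30): 11111111
Gen 3 (rule 57): 10000000
Gen 4 (rule 106): 00000000
Gen 5 (rule 101): 11111111
Gen 6 (rule 30): 10000000
Gen 7 (rule 57): 01111111
Gen 8 (rule 106): 11000001
Gen 9 (rule 101): 01011101
Gen 10 (rule 30): 11010001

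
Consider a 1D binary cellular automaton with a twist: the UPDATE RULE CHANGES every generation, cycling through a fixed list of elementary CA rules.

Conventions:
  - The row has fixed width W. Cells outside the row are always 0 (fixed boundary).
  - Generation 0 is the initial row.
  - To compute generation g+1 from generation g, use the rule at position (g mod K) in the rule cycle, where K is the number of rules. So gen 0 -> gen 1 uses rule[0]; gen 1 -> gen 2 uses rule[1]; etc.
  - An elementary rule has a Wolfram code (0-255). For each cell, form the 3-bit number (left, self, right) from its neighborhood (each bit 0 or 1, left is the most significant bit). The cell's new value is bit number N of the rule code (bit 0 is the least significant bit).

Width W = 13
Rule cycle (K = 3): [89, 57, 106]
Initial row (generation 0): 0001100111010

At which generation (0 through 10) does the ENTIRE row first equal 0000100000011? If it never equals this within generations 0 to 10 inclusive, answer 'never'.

Answer: never

Derivation:
Gen 0: 0001100111010
Gen 1 (rule 89): 1101110101001
Gen 2 (rule 57): 1011001010100
Gen 3 (rule 106): 0111010101000
Gen 4 (rule 89): 0101000000111
Gen 5 (rule 57): 0010111110100
Gen 6 (rule 106): 0101100011000
Gen 7 (rule 89): 0001111011111
Gen 8 (rule 57): 1101000110000
Gen 9 (rule 106): 1110001110000
Gen 10 (rule 89): 1011101011111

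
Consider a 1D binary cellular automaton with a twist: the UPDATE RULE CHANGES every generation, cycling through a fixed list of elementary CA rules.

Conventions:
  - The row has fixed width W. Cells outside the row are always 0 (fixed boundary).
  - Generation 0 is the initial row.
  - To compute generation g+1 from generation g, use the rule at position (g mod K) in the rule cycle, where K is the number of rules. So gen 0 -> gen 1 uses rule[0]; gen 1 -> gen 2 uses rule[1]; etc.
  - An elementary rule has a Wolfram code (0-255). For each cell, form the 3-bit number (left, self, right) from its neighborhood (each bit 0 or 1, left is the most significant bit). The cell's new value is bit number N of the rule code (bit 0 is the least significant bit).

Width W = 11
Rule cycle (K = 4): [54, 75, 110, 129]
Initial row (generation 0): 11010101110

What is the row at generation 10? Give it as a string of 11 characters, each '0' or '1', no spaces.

Answer: 11010110001

Derivation:
Gen 0: 11010101110
Gen 1 (rule 54): 00111110001
Gen 2 (rule 75): 11100010110
Gen 3 (rule 110): 10100111110
Gen 4 (rule 129): 00000011100
Gen 5 (rule 54): 00000100010
Gen 6 (rule 75): 11111001100
Gen 7 (rule 110): 10001011100
Gen 8 (rule 129): 00100001001
Gen 9 (rule 54): 01110011111
Gen 10 (rule 75): 11010110001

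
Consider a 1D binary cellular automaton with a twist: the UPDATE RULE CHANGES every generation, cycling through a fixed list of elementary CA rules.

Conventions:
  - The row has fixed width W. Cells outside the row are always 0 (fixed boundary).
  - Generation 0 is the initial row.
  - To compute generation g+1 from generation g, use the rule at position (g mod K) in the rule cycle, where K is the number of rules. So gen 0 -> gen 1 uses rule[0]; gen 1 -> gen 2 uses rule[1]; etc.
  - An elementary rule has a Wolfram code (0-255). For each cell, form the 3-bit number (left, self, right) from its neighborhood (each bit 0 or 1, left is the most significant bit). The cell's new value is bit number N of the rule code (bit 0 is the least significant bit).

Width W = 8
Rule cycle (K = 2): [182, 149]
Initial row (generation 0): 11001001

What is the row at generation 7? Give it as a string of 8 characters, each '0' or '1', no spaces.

Answer: 11100100

Derivation:
Gen 0: 11001001
Gen 1 (rule 182): 00111111
Gen 2 (rule 149): 10011110
Gen 3 (rule 182): 11101101
Gen 4 (rule 149): 01000001
Gen 5 (rule 182): 11100011
Gen 6 (rule 149): 01011000
Gen 7 (rule 182): 11100100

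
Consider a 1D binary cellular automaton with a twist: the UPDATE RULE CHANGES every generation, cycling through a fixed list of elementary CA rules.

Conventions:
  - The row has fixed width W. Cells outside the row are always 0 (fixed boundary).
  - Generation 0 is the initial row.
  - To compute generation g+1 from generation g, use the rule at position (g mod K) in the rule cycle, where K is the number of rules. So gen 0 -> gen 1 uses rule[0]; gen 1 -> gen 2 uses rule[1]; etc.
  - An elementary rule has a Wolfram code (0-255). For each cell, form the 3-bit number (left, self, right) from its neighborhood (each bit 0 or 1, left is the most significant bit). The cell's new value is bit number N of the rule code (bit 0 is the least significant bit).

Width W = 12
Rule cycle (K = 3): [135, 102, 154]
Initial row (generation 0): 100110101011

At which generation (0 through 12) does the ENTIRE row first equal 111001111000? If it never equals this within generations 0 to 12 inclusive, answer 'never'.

Answer: 2

Derivation:
Gen 0: 100110101011
Gen 1 (rule 135): 101000101000
Gen 2 (rule 102): 111001111000
Gen 3 (rule 154): 110111110100
Gen 4 (rule 135): 000011100101
Gen 5 (rule 102): 000100101111
Gen 6 (rule 154): 001011001110
Gen 7 (rule 135): 111000010100
Gen 8 (rule 102): 001000111100
Gen 9 (rule 154): 010101111010
Gen 10 (rule 135): 110100110010
Gen 11 (rule 102): 011101010110
Gen 12 (rule 154): 111000000101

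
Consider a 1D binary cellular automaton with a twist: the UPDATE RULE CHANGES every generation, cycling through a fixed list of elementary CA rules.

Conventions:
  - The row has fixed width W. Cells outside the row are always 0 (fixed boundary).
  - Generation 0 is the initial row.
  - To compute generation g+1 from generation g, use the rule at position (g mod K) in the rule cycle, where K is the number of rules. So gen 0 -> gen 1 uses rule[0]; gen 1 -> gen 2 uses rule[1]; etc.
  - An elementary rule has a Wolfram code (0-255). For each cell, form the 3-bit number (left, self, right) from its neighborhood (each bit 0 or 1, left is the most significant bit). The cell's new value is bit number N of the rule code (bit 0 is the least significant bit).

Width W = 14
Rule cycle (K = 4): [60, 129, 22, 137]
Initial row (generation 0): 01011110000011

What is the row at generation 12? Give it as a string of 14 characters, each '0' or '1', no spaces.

Gen 0: 01011110000011
Gen 1 (rule 60): 01110001000010
Gen 2 (rule 129): 00100100011000
Gen 3 (rule 22): 01111110100100
Gen 4 (rule 137): 01111100000001
Gen 5 (rule 60): 01000010000001
Gen 6 (rule 129): 00011000111100
Gen 7 (rule 22): 00100101000010
Gen 8 (rule 137): 10000000011000
Gen 9 (rule 60): 11000000010100
Gen 10 (rule 129): 00011111000001
Gen 11 (rule 22): 00100000100011
Gen 12 (rule 137): 10001110001010

Answer: 10001110001010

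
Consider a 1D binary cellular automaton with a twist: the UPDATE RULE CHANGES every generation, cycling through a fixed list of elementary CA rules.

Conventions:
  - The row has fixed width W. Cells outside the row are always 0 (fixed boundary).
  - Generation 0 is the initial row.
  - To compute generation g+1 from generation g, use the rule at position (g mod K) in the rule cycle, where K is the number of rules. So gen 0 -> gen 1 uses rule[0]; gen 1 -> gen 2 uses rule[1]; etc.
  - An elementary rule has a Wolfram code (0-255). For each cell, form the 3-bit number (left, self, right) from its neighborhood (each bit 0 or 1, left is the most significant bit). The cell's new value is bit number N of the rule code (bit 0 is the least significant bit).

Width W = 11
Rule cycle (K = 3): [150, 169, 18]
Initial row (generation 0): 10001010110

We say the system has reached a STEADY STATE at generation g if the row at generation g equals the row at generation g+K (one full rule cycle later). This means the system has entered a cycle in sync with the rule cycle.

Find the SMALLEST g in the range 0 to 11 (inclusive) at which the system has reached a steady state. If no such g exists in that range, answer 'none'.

Gen 0: 10001010110
Gen 1 (rule 150): 11011010001
Gen 2 (rule 169): 10110100100
Gen 3 (rule 18): 00000011010
Gen 4 (rule 150): 00000100011
Gen 5 (rule 169): 11110001010
Gen 6 (rule 18): 00001010001
Gen 7 (rule 150): 00011011011
Gen 8 (rule 169): 11010110110
Gen 9 (rule 18): 00000000001
Gen 10 (rule 150): 00000000011
Gen 11 (rule 169): 11111111010
Gen 12 (rule 18): 00000000001
Gen 13 (rule 150): 00000000011
Gen 14 (rule 169): 11111111010

Answer: 9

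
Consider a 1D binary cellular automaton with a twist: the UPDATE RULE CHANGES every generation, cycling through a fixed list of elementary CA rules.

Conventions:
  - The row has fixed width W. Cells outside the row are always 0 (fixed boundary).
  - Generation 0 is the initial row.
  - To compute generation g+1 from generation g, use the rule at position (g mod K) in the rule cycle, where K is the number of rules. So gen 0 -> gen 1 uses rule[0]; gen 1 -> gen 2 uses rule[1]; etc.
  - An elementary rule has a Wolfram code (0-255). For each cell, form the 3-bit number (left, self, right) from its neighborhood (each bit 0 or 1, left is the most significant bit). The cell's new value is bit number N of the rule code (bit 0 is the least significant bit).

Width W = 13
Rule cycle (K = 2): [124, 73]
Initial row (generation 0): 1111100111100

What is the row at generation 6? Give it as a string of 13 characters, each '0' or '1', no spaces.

Answer: 1001001000001

Derivation:
Gen 0: 1111100111100
Gen 1 (rule 124): 1000110100110
Gen 2 (rule 73): 0010110000110
Gen 3 (rule 124): 0011111000111
Gen 4 (rule 73): 1010001010101
Gen 5 (rule 124): 1111001111111
Gen 6 (rule 73): 1001001000001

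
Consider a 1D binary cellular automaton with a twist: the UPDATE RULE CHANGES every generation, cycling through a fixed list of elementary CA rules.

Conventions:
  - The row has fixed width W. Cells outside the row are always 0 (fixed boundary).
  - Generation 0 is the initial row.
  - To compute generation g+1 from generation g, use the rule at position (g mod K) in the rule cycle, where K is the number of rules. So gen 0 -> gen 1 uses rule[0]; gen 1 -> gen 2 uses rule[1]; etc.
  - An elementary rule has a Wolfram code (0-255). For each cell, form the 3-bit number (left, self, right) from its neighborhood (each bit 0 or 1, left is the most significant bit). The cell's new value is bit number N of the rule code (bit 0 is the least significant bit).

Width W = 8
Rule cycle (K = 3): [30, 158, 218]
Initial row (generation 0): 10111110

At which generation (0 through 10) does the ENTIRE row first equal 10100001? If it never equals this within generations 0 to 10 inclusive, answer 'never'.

Answer: 1

Derivation:
Gen 0: 10111110
Gen 1 (rule 30): 10100001
Gen 2 (rule 158): 10110011
Gen 3 (rule 218): 00111111
Gen 4 (rule 30): 01100000
Gen 5 (rule 158): 11010000
Gen 6 (rule 218): 11001000
Gen 7 (rule 30): 10111100
Gen 8 (rule 158): 10111010
Gen 9 (rule 218): 00111001
Gen 10 (rule 30): 01100111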